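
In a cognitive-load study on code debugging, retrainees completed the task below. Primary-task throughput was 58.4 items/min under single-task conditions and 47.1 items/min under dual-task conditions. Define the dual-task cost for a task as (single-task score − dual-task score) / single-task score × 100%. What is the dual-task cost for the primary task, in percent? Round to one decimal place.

19.3

Cost = (58.4 − 47.1) / 58.4 × 100%
     = 11.3000 / 58.4 × 100% = 19.3493%.
≈ 19.3%.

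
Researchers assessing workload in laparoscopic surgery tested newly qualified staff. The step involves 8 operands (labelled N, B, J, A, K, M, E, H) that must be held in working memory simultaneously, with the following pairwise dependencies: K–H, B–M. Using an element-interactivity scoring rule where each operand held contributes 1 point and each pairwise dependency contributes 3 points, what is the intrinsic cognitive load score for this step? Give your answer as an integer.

14

Count of operands held simultaneously: 8.
Count of pairwise dependencies listed: 2.
Element contribution: 8 × 1 = 8.
Interaction contribution: 2 × 3 = 6.
Intrinsic load = 8 + 6 = 14.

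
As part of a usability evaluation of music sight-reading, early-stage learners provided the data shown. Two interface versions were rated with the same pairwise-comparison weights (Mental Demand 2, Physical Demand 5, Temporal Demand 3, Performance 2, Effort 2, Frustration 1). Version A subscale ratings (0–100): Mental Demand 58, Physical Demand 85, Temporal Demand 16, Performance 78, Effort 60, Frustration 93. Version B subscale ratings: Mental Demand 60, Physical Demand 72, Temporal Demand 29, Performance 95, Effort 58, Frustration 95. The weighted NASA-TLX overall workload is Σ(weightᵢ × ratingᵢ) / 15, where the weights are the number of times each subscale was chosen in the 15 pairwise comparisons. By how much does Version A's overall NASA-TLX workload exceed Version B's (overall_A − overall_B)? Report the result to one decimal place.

Version A weighted sum = 2·58 + 5·85 + 3·16 + 2·78 + 2·60 + 1·93 = 116 + 425 + 48 + 156 + 120 + 93 = 958; overall_A = 958/15 = 63.8667.
Version B weighted sum = 2·60 + 5·72 + 3·29 + 2·95 + 2·58 + 1·95 = 120 + 360 + 87 + 190 + 116 + 95 = 968; overall_B = 968/15 = 64.5333.
Difference = 63.8667 − 64.5333 = -0.6666 ≈ -0.7.

-0.7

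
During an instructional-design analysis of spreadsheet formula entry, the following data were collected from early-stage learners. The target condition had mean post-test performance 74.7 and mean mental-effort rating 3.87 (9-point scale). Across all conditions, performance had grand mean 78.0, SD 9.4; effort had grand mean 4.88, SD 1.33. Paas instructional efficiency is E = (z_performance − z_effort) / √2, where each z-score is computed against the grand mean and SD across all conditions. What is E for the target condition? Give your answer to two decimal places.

0.29

z_performance = (74.7 − 78.0) / 9.4 = -3.3000 / 9.4 = -0.3511.
z_effort = (3.87 − 4.88) / 1.33 = -1.0100 / 1.33 = -0.7594.
z_P − z_E = -0.3511 − (-0.7594) = 0.4083.
E = 0.4083 / √2 = 0.4083 / 1.41421 = 0.2887 ≈ 0.29.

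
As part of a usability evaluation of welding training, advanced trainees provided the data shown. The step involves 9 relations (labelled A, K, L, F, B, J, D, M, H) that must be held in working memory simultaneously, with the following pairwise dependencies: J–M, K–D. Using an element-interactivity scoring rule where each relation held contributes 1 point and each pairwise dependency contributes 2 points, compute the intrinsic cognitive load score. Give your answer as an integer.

13

Count of relations held simultaneously: 9.
Count of pairwise dependencies listed: 2.
Element contribution: 9 × 1 = 9.
Interaction contribution: 2 × 2 = 4.
Intrinsic load = 9 + 4 = 13.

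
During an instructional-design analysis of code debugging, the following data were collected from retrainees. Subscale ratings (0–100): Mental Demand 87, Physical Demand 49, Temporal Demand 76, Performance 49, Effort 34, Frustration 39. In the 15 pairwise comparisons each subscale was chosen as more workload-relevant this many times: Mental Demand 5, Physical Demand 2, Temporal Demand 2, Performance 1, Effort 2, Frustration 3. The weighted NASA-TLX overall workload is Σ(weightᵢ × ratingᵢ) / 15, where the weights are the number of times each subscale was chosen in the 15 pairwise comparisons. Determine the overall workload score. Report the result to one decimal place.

61.3

The tallies are the weights (they sum to 15).
Weighted sum = 5·87 + 2·49 + 2·76 + 1·49 + 2·34 + 3·39
            = 435 + 98 + 152 + 49 + 68 + 117 = 919.
Overall workload = 919 / 15 = 61.2667 ≈ 61.3.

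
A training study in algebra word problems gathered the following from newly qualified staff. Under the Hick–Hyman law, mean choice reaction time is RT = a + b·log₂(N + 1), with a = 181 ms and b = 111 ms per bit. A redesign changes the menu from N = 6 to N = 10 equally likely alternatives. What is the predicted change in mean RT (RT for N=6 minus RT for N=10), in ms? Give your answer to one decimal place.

RT(6) = 181 + 111·log₂(7) = 181 + 111·2.8074 = 492.6214 ms.
RT(10) = 181 + 111·log₂(11) = 181 + 111·3.4594 = 564.9934 ms.
Difference = 492.6214 − 564.9934 = -72.3720 ≈ -72.4 ms.

-72.4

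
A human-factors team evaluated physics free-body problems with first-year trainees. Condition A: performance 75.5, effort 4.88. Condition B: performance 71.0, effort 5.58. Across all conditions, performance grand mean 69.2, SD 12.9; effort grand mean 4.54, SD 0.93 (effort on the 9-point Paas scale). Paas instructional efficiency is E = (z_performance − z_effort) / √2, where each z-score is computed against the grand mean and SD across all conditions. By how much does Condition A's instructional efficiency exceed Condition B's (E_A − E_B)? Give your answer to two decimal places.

0.78

Condition A: z_P = (75.5 − 69.2)/12.9 = 0.4884; z_E = (4.88 − 4.54)/0.93 = 0.3656; E_A = (0.4884 − 0.3656)/√2 = 0.0868.
Condition B: z_P = (71.0 − 69.2)/12.9 = 0.1395; z_E = (5.58 − 4.54)/0.93 = 1.1183; E_B = (0.1395 − 1.1183)/√2 = -0.6921.
E_A − E_B = 0.0868 − (-0.6921) = 0.7789 ≈ 0.78.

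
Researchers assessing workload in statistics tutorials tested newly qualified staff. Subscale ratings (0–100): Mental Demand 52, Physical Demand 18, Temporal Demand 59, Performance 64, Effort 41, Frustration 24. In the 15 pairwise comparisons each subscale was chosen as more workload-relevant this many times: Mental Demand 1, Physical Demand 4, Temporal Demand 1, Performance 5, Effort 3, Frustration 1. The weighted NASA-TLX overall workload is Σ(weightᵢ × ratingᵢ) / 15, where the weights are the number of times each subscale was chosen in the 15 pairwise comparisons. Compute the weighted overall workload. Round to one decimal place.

The tallies are the weights (they sum to 15).
Weighted sum = 1·52 + 4·18 + 1·59 + 5·64 + 3·41 + 1·24
            = 52 + 72 + 59 + 320 + 123 + 24 = 650.
Overall workload = 650 / 15 = 43.3333 ≈ 43.3.

43.3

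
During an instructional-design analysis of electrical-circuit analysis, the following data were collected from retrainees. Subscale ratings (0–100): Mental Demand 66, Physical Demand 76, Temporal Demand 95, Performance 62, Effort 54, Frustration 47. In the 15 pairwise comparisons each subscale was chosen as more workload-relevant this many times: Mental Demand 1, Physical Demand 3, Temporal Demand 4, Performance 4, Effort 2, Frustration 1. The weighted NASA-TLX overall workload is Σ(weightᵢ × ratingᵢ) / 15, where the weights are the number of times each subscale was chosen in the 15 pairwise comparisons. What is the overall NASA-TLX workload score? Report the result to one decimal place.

The tallies are the weights (they sum to 15).
Weighted sum = 1·66 + 3·76 + 4·95 + 4·62 + 2·54 + 1·47
            = 66 + 228 + 380 + 248 + 108 + 47 = 1077.
Overall workload = 1077 / 15 = 71.8000 ≈ 71.8.

71.8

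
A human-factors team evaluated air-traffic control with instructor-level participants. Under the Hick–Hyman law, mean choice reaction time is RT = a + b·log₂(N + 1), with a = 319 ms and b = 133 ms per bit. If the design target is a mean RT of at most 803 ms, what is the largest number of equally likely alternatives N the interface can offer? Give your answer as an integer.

Set 319 + 133·log₂(N + 1) ≤ 803.
log₂(N + 1) ≤ (803 − 319) / 133 = 3.6391.
N + 1 ≤ 2^3.6391 = 12.4589.
N ≤ 11.4589, so the largest integer N is 11.

11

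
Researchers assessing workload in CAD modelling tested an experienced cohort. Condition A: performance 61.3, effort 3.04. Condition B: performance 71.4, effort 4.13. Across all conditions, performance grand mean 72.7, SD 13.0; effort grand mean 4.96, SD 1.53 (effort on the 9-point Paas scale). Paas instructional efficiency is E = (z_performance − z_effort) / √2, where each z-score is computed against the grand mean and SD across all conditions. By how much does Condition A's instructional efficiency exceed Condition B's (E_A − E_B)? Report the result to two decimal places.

Condition A: z_P = (61.3 − 72.7)/13.0 = -0.8769; z_E = (3.04 − 4.96)/1.53 = -1.2549; E_A = (-0.8769 − (-1.2549))/√2 = 0.2673.
Condition B: z_P = (71.4 − 72.7)/13.0 = -0.1000; z_E = (4.13 − 4.96)/1.53 = -0.5425; E_B = (-0.1000 − (-0.5425))/√2 = 0.3129.
E_A − E_B = 0.2673 − 0.3129 = -0.0456 ≈ -0.05.

-0.05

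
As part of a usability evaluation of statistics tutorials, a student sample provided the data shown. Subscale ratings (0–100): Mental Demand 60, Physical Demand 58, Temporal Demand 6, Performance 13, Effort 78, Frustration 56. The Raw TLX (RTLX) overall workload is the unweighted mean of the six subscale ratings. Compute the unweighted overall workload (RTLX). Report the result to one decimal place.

45.2

Sum of ratings = 60 + 58 + 6 + 13 + 78 + 56 = 271.
RTLX = 271 / 6 = 45.1667 ≈ 45.2.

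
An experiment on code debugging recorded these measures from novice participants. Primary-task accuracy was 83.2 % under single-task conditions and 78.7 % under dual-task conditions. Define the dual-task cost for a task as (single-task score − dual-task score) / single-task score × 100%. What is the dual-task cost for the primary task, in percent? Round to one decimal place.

5.4

Cost = (83.2 − 78.7) / 83.2 × 100%
     = 4.5000 / 83.2 × 100% = 5.4087%.
≈ 5.4%.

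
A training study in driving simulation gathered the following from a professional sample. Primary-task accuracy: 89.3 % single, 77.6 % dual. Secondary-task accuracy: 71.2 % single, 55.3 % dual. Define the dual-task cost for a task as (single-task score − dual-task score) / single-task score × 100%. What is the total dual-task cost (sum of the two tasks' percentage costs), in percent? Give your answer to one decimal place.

35.4

Primary cost = (89.3 − 77.6) / 89.3 × 100% = 13.1019%.
Secondary cost = (71.2 − 55.3) / 71.2 × 100% = 22.3315%.
Total = 13.1019% + 22.3315% = 35.4334% ≈ 35.4%.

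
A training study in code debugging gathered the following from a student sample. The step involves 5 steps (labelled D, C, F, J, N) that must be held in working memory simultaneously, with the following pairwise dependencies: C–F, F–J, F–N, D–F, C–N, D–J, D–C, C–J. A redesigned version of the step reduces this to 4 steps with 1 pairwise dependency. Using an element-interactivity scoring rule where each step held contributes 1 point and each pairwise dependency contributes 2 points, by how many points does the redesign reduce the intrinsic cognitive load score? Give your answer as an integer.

15

Original: 5 × 1 + 8 × 2 = 5 + 16 = 21.
Redesigned: 4 × 1 + 1 × 2 = 4 + 2 = 6.
Reduction = 21 − 6 = 15.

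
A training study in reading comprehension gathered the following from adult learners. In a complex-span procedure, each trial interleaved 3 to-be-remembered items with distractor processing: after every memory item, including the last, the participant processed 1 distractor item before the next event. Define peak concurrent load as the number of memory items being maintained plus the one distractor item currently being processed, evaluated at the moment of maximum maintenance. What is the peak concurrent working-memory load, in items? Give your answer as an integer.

4

Maintenance is greatest during the distractor(s) after memory item 3: all 3 memory items are being held.
One distractor item is concurrently being processed.
Peak concurrent load = 3 + 1 = 4 items.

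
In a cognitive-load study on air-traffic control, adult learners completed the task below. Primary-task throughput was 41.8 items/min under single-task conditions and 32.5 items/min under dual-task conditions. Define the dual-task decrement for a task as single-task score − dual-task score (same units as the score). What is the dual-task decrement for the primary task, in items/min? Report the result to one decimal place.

9.3

Decrement = 41.8 − 32.5 = 9.3000 items/min ≈ 9.3 items/min.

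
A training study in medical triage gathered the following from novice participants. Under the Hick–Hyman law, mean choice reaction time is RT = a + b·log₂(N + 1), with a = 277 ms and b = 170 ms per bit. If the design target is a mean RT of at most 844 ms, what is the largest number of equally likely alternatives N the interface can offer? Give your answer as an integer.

Set 277 + 170·log₂(N + 1) ≤ 844.
log₂(N + 1) ≤ (844 − 277) / 170 = 3.3353.
N + 1 ≤ 2^3.3353 = 10.0931.
N ≤ 9.0931, so the largest integer N is 9.

9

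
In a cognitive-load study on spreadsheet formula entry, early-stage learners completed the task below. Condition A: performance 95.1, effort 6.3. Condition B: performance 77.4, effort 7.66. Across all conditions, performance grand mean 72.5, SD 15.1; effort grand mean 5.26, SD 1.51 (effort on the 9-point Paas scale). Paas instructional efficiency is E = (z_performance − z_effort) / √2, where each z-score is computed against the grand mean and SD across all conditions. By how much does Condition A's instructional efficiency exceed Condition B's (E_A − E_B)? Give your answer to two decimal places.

Condition A: z_P = (95.1 − 72.5)/15.1 = 1.4967; z_E = (6.3 − 5.26)/1.51 = 0.6887; E_A = (1.4967 − 0.6887)/√2 = 0.5713.
Condition B: z_P = (77.4 − 72.5)/15.1 = 0.3245; z_E = (7.66 − 5.26)/1.51 = 1.5894; E_B = (0.3245 − 1.5894)/√2 = -0.8944.
E_A − E_B = 0.5713 − (-0.8944) = 1.4657 ≈ 1.47.

1.47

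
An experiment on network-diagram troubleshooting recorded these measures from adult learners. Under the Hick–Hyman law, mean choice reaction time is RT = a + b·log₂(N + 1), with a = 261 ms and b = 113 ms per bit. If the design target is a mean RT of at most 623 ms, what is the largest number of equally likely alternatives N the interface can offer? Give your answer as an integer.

8

Set 261 + 113·log₂(N + 1) ≤ 623.
log₂(N + 1) ≤ (623 − 261) / 113 = 3.2035.
N + 1 ≤ 2^3.2035 = 9.2119.
N ≤ 8.2119, so the largest integer N is 8.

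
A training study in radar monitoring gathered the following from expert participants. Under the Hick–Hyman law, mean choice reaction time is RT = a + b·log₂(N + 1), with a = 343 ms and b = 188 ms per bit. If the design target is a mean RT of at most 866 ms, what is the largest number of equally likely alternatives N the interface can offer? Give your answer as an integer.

5

Set 343 + 188·log₂(N + 1) ≤ 866.
log₂(N + 1) ≤ (866 − 343) / 188 = 2.7819.
N + 1 ≤ 2^2.7819 = 6.8776.
N ≤ 5.8776, so the largest integer N is 5.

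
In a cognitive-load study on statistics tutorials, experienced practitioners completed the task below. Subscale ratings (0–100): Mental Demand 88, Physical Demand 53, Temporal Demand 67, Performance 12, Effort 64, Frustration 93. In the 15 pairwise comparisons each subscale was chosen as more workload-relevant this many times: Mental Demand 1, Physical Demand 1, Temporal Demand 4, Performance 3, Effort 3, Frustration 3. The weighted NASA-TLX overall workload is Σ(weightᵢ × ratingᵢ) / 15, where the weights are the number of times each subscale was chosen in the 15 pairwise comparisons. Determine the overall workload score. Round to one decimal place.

The tallies are the weights (they sum to 15).
Weighted sum = 1·88 + 1·53 + 4·67 + 3·12 + 3·64 + 3·93
            = 88 + 53 + 268 + 36 + 192 + 279 = 916.
Overall workload = 916 / 15 = 61.0667 ≈ 61.1.

61.1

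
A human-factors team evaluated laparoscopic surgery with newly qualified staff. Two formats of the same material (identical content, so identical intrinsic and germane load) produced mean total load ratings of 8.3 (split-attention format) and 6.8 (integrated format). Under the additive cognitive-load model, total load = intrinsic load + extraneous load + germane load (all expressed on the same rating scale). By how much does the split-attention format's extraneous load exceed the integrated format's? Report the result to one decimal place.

1.5

Intrinsic and germane load are equal across formats, so the difference in total load equals the difference in extraneous load.
Extraneous-load difference = 8.3 − 6.8 = 1.5.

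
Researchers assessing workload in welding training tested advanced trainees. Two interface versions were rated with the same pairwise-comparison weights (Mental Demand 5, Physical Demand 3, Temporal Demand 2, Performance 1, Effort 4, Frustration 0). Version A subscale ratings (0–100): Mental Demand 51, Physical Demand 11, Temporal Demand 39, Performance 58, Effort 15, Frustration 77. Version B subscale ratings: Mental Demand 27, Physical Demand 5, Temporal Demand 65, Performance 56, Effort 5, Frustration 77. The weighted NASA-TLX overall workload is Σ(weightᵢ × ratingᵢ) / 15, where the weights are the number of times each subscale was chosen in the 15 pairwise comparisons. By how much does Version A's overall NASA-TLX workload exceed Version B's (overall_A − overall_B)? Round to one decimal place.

Version A weighted sum = 5·51 + 3·11 + 2·39 + 1·58 + 4·15 + 0·77 = 255 + 33 + 78 + 58 + 60 + 0 = 484; overall_A = 484/15 = 32.2667.
Version B weighted sum = 5·27 + 3·5 + 2·65 + 1·56 + 4·5 + 0·77 = 135 + 15 + 130 + 56 + 20 + 0 = 356; overall_B = 356/15 = 23.7333.
Difference = 32.2667 − 23.7333 = 8.5334 ≈ 8.5.

8.5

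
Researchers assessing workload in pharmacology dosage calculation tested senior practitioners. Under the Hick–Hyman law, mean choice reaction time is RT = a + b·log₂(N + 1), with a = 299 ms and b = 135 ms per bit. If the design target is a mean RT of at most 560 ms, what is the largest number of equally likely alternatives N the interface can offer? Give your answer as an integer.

2

Set 299 + 135·log₂(N + 1) ≤ 560.
log₂(N + 1) ≤ (560 − 299) / 135 = 1.9333.
N + 1 ≤ 2^1.9333 = 3.8193.
N ≤ 2.8193, so the largest integer N is 2.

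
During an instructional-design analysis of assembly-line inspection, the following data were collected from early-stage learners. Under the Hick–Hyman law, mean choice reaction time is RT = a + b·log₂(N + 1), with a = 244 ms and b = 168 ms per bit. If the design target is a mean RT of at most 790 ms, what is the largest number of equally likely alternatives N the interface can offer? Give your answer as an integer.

Set 244 + 168·log₂(N + 1) ≤ 790.
log₂(N + 1) ≤ (790 − 244) / 168 = 3.2500.
N + 1 ≤ 2^3.2500 = 9.5137.
N ≤ 8.5137, so the largest integer N is 8.

8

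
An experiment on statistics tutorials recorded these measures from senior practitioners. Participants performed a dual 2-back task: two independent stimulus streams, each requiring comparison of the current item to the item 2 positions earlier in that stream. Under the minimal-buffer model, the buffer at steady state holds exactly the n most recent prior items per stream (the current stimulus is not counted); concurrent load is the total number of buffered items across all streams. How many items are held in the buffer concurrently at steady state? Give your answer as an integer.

4

Each stream's buffer holds its 2 most recent prior items.
Two independent streams: 2 × 2 = 4 buffered items at steady state.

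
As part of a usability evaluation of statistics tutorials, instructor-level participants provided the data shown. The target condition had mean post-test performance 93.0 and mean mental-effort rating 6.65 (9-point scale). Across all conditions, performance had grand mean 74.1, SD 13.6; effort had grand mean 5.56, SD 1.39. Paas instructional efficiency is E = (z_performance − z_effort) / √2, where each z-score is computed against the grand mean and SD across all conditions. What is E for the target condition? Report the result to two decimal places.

0.43

z_performance = (93.0 − 74.1) / 13.6 = 18.9000 / 13.6 = 1.3897.
z_effort = (6.65 − 5.56) / 1.39 = 1.0900 / 1.39 = 0.7842.
z_P − z_E = 1.3897 − 0.7842 = 0.6055.
E = 0.6055 / √2 = 0.6055 / 1.41421 = 0.4282 ≈ 0.43.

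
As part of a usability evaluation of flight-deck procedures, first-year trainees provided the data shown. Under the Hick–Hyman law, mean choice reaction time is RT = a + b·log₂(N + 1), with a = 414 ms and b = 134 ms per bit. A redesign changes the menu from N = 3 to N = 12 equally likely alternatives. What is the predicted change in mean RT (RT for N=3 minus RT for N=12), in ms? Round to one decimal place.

-227.9

RT(3) = 414 + 134·log₂(4) = 414 + 134·2.0000 = 682.0000 ms.
RT(12) = 414 + 134·log₂(13) = 414 + 134·3.7004 = 909.8536 ms.
Difference = 682.0000 − 909.8536 = -227.8536 ≈ -227.9 ms.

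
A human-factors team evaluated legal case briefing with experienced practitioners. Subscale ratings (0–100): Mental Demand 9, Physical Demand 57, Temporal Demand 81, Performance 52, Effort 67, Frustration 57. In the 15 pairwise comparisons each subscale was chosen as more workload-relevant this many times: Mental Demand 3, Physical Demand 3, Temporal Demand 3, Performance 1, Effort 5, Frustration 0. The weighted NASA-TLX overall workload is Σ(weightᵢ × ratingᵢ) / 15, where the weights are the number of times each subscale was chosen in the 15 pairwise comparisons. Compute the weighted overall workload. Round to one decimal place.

55.2

The tallies are the weights (they sum to 15).
Weighted sum = 3·9 + 3·57 + 3·81 + 1·52 + 5·67 + 0·57
            = 27 + 171 + 243 + 52 + 335 + 0 = 828.
Overall workload = 828 / 15 = 55.2000 ≈ 55.2.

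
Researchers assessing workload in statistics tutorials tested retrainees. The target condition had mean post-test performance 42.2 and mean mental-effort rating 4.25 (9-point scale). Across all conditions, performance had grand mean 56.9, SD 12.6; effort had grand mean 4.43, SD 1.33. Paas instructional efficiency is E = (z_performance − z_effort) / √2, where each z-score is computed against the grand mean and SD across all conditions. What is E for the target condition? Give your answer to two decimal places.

z_performance = (42.2 − 56.9) / 12.6 = -14.7000 / 12.6 = -1.1667.
z_effort = (4.25 − 4.43) / 1.33 = -0.1800 / 1.33 = -0.1353.
z_P − z_E = -1.1667 − (-0.1353) = -1.0314.
E = -1.0314 / √2 = -1.0314 / 1.41421 = -0.7293 ≈ -0.73.

-0.73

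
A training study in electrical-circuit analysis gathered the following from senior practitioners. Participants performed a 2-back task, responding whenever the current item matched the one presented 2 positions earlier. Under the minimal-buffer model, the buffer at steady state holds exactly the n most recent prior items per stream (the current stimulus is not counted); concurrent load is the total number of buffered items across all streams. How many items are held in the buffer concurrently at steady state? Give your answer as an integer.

The buffer holds the 2 most recent prior items.
Steady-state concurrent load = 2 items.

2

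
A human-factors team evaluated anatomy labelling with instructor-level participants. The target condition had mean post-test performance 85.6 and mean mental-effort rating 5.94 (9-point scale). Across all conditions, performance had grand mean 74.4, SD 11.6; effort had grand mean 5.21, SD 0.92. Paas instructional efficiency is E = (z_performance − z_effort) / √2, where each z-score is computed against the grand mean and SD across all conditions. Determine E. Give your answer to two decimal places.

0.12

z_performance = (85.6 − 74.4) / 11.6 = 11.2000 / 11.6 = 0.9655.
z_effort = (5.94 − 5.21) / 0.92 = 0.7300 / 0.92 = 0.7935.
z_P − z_E = 0.9655 − 0.7935 = 0.1720.
E = 0.1720 / √2 = 0.1720 / 1.41421 = 0.1216 ≈ 0.12.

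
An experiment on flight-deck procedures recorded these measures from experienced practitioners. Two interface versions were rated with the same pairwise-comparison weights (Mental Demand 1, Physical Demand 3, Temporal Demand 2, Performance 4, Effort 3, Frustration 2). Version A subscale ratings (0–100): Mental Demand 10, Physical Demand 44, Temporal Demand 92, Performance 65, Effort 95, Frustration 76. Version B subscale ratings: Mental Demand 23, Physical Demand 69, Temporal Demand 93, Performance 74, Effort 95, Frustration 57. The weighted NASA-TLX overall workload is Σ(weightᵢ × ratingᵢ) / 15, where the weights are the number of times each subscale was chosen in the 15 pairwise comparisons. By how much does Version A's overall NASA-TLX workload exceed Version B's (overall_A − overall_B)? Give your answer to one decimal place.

-5.9

Version A weighted sum = 1·10 + 3·44 + 2·92 + 4·65 + 3·95 + 2·76 = 10 + 132 + 184 + 260 + 285 + 152 = 1023; overall_A = 1023/15 = 68.2000.
Version B weighted sum = 1·23 + 3·69 + 2·93 + 4·74 + 3·95 + 2·57 = 23 + 207 + 186 + 296 + 285 + 114 = 1111; overall_B = 1111/15 = 74.0667.
Difference = 68.2000 − 74.0667 = -5.8667 ≈ -5.9.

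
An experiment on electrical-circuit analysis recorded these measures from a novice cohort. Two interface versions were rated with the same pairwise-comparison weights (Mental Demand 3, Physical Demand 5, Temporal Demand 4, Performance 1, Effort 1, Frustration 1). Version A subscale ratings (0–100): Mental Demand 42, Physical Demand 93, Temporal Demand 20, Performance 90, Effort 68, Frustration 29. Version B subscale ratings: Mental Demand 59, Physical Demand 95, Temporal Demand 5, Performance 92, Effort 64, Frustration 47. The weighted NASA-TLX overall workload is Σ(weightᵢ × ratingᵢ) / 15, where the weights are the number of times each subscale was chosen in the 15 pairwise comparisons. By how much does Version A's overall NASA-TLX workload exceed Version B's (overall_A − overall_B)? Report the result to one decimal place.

-1.1

Version A weighted sum = 3·42 + 5·93 + 4·20 + 1·90 + 1·68 + 1·29 = 126 + 465 + 80 + 90 + 68 + 29 = 858; overall_A = 858/15 = 57.2000.
Version B weighted sum = 3·59 + 5·95 + 4·5 + 1·92 + 1·64 + 1·47 = 177 + 475 + 20 + 92 + 64 + 47 = 875; overall_B = 875/15 = 58.3333.
Difference = 57.2000 − 58.3333 = -1.1333 ≈ -1.1.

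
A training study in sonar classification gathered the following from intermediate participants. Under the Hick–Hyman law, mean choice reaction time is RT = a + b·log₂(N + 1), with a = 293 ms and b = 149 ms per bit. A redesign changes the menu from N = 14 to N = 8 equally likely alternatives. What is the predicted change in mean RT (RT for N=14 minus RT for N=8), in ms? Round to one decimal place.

109.8

RT(14) = 293 + 149·log₂(15) = 293 + 149·3.9069 = 875.1281 ms.
RT(8) = 293 + 149·log₂(9) = 293 + 149·3.1699 = 765.3151 ms.
Difference = 875.1281 − 765.3151 = 109.8130 ≈ 109.8 ms.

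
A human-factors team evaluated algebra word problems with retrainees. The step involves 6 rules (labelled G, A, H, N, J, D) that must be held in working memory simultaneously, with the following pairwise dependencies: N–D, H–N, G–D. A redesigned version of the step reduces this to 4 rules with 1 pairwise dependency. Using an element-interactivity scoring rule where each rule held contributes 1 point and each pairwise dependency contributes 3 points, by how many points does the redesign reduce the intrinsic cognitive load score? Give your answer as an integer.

8

Original: 6 × 1 + 3 × 3 = 6 + 9 = 15.
Redesigned: 4 × 1 + 1 × 3 = 4 + 3 = 7.
Reduction = 15 − 7 = 8.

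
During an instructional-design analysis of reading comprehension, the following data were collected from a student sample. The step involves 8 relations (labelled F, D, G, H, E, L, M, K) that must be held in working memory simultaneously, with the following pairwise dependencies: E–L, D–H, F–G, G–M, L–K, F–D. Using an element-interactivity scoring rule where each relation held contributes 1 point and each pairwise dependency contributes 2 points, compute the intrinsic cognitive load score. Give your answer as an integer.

Count of relations held simultaneously: 8.
Count of pairwise dependencies listed: 6.
Element contribution: 8 × 1 = 8.
Interaction contribution: 6 × 2 = 12.
Intrinsic load = 8 + 12 = 20.

20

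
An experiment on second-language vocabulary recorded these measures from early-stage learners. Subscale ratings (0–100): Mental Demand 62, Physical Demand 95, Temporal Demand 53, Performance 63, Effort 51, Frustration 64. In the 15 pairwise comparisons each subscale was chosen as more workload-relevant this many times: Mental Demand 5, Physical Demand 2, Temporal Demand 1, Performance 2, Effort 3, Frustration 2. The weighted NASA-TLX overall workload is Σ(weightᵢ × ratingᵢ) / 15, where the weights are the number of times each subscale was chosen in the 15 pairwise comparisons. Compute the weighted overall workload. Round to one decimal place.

The tallies are the weights (they sum to 15).
Weighted sum = 5·62 + 2·95 + 1·53 + 2·63 + 3·51 + 2·64
            = 310 + 190 + 53 + 126 + 153 + 128 = 960.
Overall workload = 960 / 15 = 64.0000 ≈ 64.0.

64.0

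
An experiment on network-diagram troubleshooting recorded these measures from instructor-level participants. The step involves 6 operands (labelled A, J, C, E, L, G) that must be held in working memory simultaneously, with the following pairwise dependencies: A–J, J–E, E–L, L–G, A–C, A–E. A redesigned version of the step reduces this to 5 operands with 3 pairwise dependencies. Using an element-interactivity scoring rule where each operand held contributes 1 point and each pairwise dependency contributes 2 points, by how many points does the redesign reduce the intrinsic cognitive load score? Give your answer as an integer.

7

Original: 6 × 1 + 6 × 2 = 6 + 12 = 18.
Redesigned: 5 × 1 + 3 × 2 = 5 + 6 = 11.
Reduction = 18 − 11 = 7.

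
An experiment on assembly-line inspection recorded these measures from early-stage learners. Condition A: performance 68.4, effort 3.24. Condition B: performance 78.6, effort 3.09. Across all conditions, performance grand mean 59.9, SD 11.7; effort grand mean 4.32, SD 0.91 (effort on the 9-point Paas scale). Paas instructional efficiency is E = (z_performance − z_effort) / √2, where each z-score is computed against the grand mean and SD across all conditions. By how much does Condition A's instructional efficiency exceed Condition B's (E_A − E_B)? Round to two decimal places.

Condition A: z_P = (68.4 − 59.9)/11.7 = 0.7265; z_E = (3.24 − 4.32)/0.91 = -1.1868; E_A = (0.7265 − (-1.1868))/√2 = 1.3529.
Condition B: z_P = (78.6 − 59.9)/11.7 = 1.5983; z_E = (3.09 − 4.32)/0.91 = -1.3516; E_B = (1.5983 − (-1.3516))/√2 = 2.0859.
E_A − E_B = 1.3529 − 2.0859 = -0.7330 ≈ -0.73.

-0.73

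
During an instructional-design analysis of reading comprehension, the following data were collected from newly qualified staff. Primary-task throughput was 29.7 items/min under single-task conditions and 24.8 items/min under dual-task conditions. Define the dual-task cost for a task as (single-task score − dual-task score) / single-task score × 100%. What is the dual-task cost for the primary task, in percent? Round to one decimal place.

Cost = (29.7 − 24.8) / 29.7 × 100%
     = 4.9000 / 29.7 × 100% = 16.4983%.
≈ 16.5%.

16.5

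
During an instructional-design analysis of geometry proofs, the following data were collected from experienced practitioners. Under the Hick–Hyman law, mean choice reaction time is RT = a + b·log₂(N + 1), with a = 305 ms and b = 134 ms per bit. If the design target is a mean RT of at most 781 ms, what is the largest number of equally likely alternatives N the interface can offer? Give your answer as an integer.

10

Set 305 + 134·log₂(N + 1) ≤ 781.
log₂(N + 1) ≤ (781 − 305) / 134 = 3.5522.
N + 1 ≤ 2^3.5522 = 11.7306.
N ≤ 10.7306, so the largest integer N is 10.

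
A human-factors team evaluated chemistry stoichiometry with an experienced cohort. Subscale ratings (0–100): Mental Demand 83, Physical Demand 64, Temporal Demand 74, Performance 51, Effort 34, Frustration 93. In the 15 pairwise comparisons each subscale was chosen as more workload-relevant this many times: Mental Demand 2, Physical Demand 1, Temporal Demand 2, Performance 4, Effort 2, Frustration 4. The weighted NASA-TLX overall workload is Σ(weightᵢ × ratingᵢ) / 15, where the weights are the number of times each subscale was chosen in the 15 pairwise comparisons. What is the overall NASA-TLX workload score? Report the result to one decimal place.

The tallies are the weights (they sum to 15).
Weighted sum = 2·83 + 1·64 + 2·74 + 4·51 + 2·34 + 4·93
            = 166 + 64 + 148 + 204 + 68 + 372 = 1022.
Overall workload = 1022 / 15 = 68.1333 ≈ 68.1.

68.1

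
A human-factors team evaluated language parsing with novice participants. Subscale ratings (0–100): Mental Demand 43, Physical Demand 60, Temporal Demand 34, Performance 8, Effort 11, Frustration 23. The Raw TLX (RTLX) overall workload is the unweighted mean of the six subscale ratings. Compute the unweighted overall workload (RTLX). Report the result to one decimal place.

29.8

Sum of ratings = 43 + 60 + 34 + 8 + 11 + 23 = 179.
RTLX = 179 / 6 = 29.8333 ≈ 29.8.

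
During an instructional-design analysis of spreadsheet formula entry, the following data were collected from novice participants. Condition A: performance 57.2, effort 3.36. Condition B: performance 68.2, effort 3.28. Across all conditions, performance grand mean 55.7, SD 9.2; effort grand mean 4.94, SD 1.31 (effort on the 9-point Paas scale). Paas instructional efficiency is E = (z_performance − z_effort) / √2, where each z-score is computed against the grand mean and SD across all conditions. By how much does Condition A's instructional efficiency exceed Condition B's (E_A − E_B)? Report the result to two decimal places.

-0.89

Condition A: z_P = (57.2 − 55.7)/9.2 = 0.1630; z_E = (3.36 − 4.94)/1.31 = -1.2061; E_A = (0.1630 − (-1.2061))/√2 = 0.9681.
Condition B: z_P = (68.2 − 55.7)/9.2 = 1.3587; z_E = (3.28 − 4.94)/1.31 = -1.2672; E_B = (1.3587 − (-1.2672))/√2 = 1.8568.
E_A − E_B = 0.9681 − 1.8568 = -0.8887 ≈ -0.89.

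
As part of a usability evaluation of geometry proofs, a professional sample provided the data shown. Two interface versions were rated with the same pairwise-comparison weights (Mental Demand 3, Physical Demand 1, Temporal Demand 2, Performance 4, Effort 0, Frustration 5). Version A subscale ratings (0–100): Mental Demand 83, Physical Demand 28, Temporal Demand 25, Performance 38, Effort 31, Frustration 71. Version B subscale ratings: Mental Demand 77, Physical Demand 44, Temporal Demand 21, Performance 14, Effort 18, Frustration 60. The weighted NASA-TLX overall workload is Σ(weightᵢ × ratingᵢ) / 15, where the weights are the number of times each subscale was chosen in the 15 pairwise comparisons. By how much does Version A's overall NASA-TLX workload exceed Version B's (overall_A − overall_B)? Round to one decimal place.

10.7

Version A weighted sum = 3·83 + 1·28 + 2·25 + 4·38 + 0·31 + 5·71 = 249 + 28 + 50 + 152 + 0 + 355 = 834; overall_A = 834/15 = 55.6000.
Version B weighted sum = 3·77 + 1·44 + 2·21 + 4·14 + 0·18 + 5·60 = 231 + 44 + 42 + 56 + 0 + 300 = 673; overall_B = 673/15 = 44.8667.
Difference = 55.6000 − 44.8667 = 10.7333 ≈ 10.7.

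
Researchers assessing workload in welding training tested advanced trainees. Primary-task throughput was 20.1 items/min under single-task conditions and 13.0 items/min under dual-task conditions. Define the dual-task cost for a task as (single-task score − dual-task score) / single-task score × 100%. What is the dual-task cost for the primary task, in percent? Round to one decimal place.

Cost = (20.1 − 13.0) / 20.1 × 100%
     = 7.1000 / 20.1 × 100% = 35.3234%.
≈ 35.3%.

35.3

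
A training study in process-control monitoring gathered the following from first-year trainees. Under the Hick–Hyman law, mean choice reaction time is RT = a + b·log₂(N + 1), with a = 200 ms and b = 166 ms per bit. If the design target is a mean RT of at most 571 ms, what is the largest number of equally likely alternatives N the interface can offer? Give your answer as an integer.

3

Set 200 + 166·log₂(N + 1) ≤ 571.
log₂(N + 1) ≤ (571 − 200) / 166 = 2.2349.
N + 1 ≤ 2^2.2349 = 4.7073.
N ≤ 3.7073, so the largest integer N is 3.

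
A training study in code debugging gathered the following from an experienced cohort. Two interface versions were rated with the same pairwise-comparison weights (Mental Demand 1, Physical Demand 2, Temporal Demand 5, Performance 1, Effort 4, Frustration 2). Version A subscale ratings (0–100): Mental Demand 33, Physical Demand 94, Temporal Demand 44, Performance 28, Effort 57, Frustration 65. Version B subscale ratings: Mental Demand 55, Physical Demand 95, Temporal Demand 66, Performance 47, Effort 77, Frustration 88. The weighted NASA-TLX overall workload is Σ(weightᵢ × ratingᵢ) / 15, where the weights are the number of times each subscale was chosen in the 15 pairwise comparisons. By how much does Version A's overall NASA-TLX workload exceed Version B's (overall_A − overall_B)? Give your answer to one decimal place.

-18.6

Version A weighted sum = 1·33 + 2·94 + 5·44 + 1·28 + 4·57 + 2·65 = 33 + 188 + 220 + 28 + 228 + 130 = 827; overall_A = 827/15 = 55.1333.
Version B weighted sum = 1·55 + 2·95 + 5·66 + 1·47 + 4·77 + 2·88 = 55 + 190 + 330 + 47 + 308 + 176 = 1106; overall_B = 1106/15 = 73.7333.
Difference = 55.1333 − 73.7333 = -18.6000 ≈ -18.6.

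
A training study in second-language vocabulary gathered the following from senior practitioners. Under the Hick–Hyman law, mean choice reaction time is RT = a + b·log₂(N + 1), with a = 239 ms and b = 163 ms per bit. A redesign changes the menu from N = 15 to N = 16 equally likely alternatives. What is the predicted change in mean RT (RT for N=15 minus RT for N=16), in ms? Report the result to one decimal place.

-14.3

RT(15) = 239 + 163·log₂(16) = 239 + 163·4.0000 = 891.0000 ms.
RT(16) = 239 + 163·log₂(17) = 239 + 163·4.0875 = 905.2625 ms.
Difference = 891.0000 − 905.2625 = -14.2625 ≈ -14.3 ms.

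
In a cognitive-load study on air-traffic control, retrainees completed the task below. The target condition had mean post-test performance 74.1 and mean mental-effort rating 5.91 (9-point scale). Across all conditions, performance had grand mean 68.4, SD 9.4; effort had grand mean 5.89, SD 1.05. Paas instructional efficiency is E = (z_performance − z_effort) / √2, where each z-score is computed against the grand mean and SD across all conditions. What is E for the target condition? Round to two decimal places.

z_performance = (74.1 − 68.4) / 9.4 = 5.7000 / 9.4 = 0.6064.
z_effort = (5.91 − 5.89) / 1.05 = 0.0200 / 1.05 = 0.0190.
z_P − z_E = 0.6064 − 0.0190 = 0.5874.
E = 0.5874 / √2 = 0.5874 / 1.41421 = 0.4154 ≈ 0.42.

0.42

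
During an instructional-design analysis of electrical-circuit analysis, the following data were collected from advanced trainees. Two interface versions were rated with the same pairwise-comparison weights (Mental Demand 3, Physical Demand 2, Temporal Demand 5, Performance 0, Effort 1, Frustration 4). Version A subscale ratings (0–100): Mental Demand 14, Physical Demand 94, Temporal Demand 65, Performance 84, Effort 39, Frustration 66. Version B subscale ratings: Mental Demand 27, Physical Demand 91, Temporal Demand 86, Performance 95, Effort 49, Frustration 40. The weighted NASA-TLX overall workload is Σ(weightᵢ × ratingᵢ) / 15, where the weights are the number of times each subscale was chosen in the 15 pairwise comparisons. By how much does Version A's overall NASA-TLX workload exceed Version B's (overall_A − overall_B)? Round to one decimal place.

Version A weighted sum = 3·14 + 2·94 + 5·65 + 0·84 + 1·39 + 4·66 = 42 + 188 + 325 + 0 + 39 + 264 = 858; overall_A = 858/15 = 57.2000.
Version B weighted sum = 3·27 + 2·91 + 5·86 + 0·95 + 1·49 + 4·40 = 81 + 182 + 430 + 0 + 49 + 160 = 902; overall_B = 902/15 = 60.1333.
Difference = 57.2000 − 60.1333 = -2.9333 ≈ -2.9.

-2.9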